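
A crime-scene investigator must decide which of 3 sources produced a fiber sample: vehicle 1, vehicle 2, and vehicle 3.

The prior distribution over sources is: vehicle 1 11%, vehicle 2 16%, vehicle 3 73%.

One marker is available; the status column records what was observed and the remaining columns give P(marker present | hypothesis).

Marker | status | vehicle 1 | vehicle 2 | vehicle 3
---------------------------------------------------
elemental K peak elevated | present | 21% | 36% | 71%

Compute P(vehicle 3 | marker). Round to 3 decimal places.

Multiply each prior by the likelihood of the marker:
  vehicle 1: 0.11 × 0.21 = 0.0231
  vehicle 2: 0.16 × 0.36 = 0.0576
  vehicle 3: 0.73 × 0.71 = 0.5183
Marginal likelihood of the evidence = 0.599.
P(vehicle 3 | evidence) = 0.5183 / 0.599 ≈ 0.865.

0.865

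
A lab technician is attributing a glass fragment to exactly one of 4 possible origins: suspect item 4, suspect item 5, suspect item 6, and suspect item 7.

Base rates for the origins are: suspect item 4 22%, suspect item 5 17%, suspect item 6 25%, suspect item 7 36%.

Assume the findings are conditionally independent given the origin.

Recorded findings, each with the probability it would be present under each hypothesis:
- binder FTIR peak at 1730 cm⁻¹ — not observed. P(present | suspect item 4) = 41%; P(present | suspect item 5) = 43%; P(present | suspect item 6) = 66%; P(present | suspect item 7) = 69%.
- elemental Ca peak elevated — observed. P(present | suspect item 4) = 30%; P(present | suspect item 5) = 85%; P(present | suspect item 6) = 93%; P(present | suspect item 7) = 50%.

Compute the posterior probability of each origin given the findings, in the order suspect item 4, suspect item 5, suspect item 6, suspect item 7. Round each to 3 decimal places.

By Bayes' rule with conditional independence, the unnormalized weight for each hypothesis is prior × ∏ likelihoods (using 1 − P(present | H) for each absent finding):
  suspect item 4: 0.22 × (1 − 0.41) × 0.30 = 0.03894
  suspect item 5: 0.17 × (1 − 0.43) × 0.85 = 0.082365
  suspect item 6: 0.25 × (1 − 0.66) × 0.93 = 0.07905
  suspect item 7: 0.36 × (1 − 0.69) × 0.50 = 0.0558
Marginal likelihood of the evidence = 0.25616.
P(suspect item 4 | evidence) = 0.03894 / 0.25616 ≈ 0.152
P(suspect item 5 | evidence) = 0.082365 / 0.25616 ≈ 0.322
P(suspect item 6 | evidence) = 0.07905 / 0.25616 ≈ 0.309
P(suspect item 7 | evidence) = 0.0558 / 0.25616 ≈ 0.218

0.152, 0.322, 0.309, 0.218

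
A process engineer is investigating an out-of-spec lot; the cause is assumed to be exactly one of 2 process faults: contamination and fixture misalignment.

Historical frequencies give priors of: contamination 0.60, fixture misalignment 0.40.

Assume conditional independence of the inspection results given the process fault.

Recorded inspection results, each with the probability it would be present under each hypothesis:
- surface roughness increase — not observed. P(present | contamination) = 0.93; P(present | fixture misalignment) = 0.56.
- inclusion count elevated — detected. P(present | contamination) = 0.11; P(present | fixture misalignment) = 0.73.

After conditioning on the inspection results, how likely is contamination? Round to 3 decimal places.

Multiply each prior by the joint likelihood of the inspection result pattern (using 1 − P(present | H) for each absent inspection result):
  contamination: 0.60 × (1 − 0.93) × 0.11 = 0.00462
  fixture misalignment: 0.40 × (1 − 0.56) × 0.73 = 0.12848
Normalizing constant Z = 0.00462 + 0.12848 = 0.1331.
P(contamination | evidence) = 0.00462 / 0.1331 ≈ 0.035.

0.035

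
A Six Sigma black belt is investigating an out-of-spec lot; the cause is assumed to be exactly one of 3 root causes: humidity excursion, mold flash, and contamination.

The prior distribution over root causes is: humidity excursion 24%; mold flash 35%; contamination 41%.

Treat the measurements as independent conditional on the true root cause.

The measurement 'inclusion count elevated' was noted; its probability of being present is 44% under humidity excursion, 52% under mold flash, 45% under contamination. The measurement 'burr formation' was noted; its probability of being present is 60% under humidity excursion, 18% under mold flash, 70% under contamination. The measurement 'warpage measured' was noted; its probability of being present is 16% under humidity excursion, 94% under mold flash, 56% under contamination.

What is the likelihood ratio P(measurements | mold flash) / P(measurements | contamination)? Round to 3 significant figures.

Joint likelihood of the measurement pattern under each hypothesis:
  mold flash: 0.52 × 0.18 × 0.94 = 0.087984
  contamination: 0.45 × 0.70 × 0.56 = 0.1764
Bayes factor = 0.087984 / 0.1764 ≈ 0.499

0.499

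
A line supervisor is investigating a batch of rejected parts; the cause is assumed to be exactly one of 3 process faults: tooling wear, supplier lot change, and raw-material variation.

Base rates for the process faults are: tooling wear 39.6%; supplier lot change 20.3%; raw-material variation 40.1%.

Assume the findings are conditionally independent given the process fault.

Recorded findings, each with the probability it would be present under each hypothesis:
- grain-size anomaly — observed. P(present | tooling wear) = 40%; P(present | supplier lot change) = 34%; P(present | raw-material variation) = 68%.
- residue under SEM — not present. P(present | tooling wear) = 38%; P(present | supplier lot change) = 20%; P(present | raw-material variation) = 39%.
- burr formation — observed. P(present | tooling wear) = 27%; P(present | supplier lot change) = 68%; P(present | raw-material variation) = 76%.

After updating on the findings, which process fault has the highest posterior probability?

By Bayes' rule with conditional independence, the unnormalized weight for each hypothesis is prior × ∏ likelihoods (using 1 − P(present | H) for each absent finding):
  tooling wear: 0.396 × 0.40 × (1 − 0.38) × 0.27 = 0.026516
  supplier lot change: 0.203 × 0.34 × (1 − 0.20) × 0.68 = 0.037547
  raw-material variation: 0.401 × 0.68 × (1 − 0.39) × 0.76 = 0.12641
The unnormalized weights sum to 0.19048.
P(tooling wear | evidence) ≈ 0.026516 / 0.19048 ≈ 0.139
P(supplier lot change | evidence) ≈ 0.037547 / 0.19048 ≈ 0.197
P(raw-material variation | evidence) ≈ 0.12641 / 0.19048 ≈ 0.664
The largest is 0.664, so raw-material variation is most probable.

raw-material variation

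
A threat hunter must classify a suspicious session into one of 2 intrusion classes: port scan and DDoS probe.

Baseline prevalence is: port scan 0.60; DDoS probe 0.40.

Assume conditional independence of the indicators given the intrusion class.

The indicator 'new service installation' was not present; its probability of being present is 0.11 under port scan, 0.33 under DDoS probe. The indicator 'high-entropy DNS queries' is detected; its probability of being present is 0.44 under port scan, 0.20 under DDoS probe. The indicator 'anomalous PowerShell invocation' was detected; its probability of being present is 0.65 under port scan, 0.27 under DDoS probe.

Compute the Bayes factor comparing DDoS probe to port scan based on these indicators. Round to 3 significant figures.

0.142

Take the product of per-indicator likelihoods under each hypothesis (using 1 − P(present | H) for each absent indicator), then divide.
  DDoS probe: (1 − 0.33) × 0.20 × 0.27 = 0.03618
  port scan: (1 − 0.11) × 0.44 × 0.65 = 0.25454
Bayes factor = 0.03618 / 0.25454 ≈ 0.142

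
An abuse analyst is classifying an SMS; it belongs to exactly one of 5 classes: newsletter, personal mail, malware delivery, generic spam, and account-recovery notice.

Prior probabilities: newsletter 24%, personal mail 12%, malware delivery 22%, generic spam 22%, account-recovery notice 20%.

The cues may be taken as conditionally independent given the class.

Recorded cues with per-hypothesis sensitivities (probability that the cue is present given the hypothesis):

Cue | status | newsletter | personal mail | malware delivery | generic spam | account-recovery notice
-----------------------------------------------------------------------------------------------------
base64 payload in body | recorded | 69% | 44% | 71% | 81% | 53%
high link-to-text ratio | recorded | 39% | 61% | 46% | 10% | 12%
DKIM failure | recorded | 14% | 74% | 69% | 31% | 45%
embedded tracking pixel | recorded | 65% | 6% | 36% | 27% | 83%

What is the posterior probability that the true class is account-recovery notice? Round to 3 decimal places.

0.151

For each hypothesis, the unnormalized posterior weight is prior × product of the cue likelihoods:
  newsletter: 0.24 × 0.69 × 0.39 × 0.14 × 0.65 = 0.0058771
  personal mail: 0.12 × 0.44 × 0.61 × 0.74 × 0.06 = 0.00143
  malware delivery: 0.22 × 0.71 × 0.46 × 0.69 × 0.36 = 0.017848
  generic spam: 0.22 × 0.81 × 0.10 × 0.31 × 0.27 = 0.0014915
  account-recovery notice: 0.20 × 0.53 × 0.12 × 0.45 × 0.83 = 0.0047509
Marginal likelihood of the evidence = 0.031398.
P(account-recovery notice | evidence) = 0.0047509 / 0.031398 ≈ 0.151.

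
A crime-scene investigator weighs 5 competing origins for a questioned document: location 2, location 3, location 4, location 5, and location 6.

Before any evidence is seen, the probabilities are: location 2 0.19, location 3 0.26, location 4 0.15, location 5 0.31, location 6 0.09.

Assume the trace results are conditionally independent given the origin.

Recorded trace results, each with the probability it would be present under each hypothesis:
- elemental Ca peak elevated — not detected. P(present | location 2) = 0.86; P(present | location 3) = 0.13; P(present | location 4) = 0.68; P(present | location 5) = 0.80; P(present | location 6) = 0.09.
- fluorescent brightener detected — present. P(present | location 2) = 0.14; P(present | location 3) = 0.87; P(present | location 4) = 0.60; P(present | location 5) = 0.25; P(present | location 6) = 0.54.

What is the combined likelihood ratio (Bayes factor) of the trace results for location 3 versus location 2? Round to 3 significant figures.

38.6

The Bayes factor is the ratio of the joint likelihoods of the trace result pattern under the two hypotheses (using 1 − P(present | H) for each absent trace result).
  location 3: (1 − 0.13) × 0.87 = 0.7569
  location 2: (1 − 0.86) × 0.14 = 0.0196
Bayes factor = 0.7569 / 0.0196 ≈ 38.6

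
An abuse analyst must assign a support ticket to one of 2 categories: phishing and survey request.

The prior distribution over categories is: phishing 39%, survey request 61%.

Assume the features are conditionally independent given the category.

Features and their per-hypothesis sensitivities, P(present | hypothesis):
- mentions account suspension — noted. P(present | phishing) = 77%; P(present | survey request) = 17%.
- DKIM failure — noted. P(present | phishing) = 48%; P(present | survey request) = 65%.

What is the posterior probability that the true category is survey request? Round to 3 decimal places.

For each hypothesis, the unnormalized posterior weight is prior × product of the feature likelihoods:
  phishing: 0.390 × 0.77 × 0.48 = 0.14414
  survey request: 0.610 × 0.17 × 0.65 = 0.067405
Marginal likelihood of the evidence = 0.21155.
P(survey request | evidence) = 0.067405 / 0.21155 ≈ 0.319.

0.319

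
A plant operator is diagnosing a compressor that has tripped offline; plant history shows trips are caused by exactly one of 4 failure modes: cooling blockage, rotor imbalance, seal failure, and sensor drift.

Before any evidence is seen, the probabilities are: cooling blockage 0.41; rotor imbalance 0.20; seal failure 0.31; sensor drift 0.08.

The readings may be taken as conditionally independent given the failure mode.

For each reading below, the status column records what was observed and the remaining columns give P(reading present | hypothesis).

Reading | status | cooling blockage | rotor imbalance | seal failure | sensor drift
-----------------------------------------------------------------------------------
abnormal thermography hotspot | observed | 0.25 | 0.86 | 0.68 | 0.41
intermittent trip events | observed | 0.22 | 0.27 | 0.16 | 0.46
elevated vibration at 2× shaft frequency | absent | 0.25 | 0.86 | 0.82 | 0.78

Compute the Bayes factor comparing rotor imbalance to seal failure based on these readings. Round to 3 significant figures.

1.66

The Bayes factor is the ratio of the joint likelihoods of the reading pattern under the two hypotheses (using 1 − P(present | H) for each absent reading).
  rotor imbalance: 0.86 × 0.27 × (1 − 0.86) = 0.032508
  seal failure: 0.68 × 0.16 × (1 − 0.82) = 0.019584
Bayes factor = 0.032508 / 0.019584 ≈ 1.66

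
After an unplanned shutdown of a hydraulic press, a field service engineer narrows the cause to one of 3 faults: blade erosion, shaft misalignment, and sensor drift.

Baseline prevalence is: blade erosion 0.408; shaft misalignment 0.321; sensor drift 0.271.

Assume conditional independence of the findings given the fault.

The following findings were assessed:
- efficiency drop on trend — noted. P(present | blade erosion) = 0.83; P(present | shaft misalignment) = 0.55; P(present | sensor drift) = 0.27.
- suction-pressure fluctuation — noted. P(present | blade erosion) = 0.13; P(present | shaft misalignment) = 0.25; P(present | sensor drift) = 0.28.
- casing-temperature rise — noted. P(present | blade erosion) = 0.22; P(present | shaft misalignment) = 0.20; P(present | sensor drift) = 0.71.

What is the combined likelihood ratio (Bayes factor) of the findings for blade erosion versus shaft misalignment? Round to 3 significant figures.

Joint likelihood of the evidence pattern under each hypothesis:
  blade erosion: 0.83 × 0.13 × 0.22 = 0.023738
  shaft misalignment: 0.55 × 0.25 × 0.20 = 0.0275
Bayes factor = 0.023738 / 0.0275 ≈ 0.863

0.863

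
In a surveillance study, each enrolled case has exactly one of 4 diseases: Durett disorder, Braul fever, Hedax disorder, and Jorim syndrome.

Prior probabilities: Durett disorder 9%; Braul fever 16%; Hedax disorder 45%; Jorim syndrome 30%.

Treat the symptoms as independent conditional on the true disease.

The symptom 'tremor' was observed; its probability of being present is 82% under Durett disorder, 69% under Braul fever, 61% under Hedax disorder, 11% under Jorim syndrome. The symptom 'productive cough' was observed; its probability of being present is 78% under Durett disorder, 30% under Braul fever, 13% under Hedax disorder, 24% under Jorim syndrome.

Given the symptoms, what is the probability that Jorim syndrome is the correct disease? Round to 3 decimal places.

For each hypothesis, the unnormalized posterior weight is prior × product of the symptom likelihoods:
  Durett disorder: 0.09 × 0.82 × 0.78 = 0.057564
  Braul fever: 0.16 × 0.69 × 0.30 = 0.03312
  Hedax disorder: 0.45 × 0.61 × 0.13 = 0.035685
  Jorim syndrome: 0.30 × 0.11 × 0.24 = 0.00792
Marginal likelihood of the evidence = 0.13429.
P(Jorim syndrome | evidence) = 0.00792 / 0.13429 ≈ 0.059.

0.059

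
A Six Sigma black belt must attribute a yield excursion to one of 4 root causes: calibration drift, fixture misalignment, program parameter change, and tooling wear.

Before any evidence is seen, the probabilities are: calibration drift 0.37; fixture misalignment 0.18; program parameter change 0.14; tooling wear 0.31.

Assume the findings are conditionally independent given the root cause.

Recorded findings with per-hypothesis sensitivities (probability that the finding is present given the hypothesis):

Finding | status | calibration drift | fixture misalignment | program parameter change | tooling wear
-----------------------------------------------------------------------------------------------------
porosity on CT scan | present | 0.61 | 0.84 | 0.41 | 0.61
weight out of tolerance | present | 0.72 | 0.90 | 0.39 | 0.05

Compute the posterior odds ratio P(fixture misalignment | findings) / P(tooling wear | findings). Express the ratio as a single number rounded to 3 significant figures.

Unnormalized posterior weight (prior times the finding likelihoods) for each of the two hypotheses:
  fixture misalignment: 0.18 × 0.84 × 0.90 = 0.13608
  tooling wear: 0.31 × 0.61 × 0.05 = 0.009455
Posterior odds = 0.13608 / 0.009455 ≈ 14.4.

14.4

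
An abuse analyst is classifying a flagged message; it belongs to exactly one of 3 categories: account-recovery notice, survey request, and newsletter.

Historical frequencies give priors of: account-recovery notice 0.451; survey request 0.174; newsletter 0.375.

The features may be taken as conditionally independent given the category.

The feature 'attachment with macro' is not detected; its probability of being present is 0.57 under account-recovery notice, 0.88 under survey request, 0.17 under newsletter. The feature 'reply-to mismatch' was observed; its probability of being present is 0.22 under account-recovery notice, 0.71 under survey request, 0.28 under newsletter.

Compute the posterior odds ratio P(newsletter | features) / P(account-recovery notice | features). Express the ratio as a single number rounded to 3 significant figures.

The normalizing constant cancels in an odds ratio, so compute prior × likelihood for the two hypotheses only (using 1 − P(present | H) for each absent feature):
  newsletter: 0.375 × (1 − 0.17) × 0.28 = 0.08715
  account-recovery notice: 0.451 × (1 − 0.57) × 0.22 = 0.042665
Odds(newsletter : account-recovery notice) = 0.08715 / 0.042665 ≈ 2.04.

2.04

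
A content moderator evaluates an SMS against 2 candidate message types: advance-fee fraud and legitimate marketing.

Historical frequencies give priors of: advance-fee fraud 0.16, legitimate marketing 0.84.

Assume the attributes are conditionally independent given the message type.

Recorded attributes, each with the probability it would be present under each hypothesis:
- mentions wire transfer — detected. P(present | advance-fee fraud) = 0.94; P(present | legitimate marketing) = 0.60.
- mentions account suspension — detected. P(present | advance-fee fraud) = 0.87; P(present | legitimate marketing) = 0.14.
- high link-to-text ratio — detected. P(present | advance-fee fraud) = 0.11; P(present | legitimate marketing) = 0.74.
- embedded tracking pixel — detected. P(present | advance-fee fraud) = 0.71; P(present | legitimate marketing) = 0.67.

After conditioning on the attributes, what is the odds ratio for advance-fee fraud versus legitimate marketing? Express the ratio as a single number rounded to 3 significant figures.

Unnormalized posterior weight (prior times the attribute likelihoods) for each of the two hypotheses:
  advance-fee fraud: 0.16 × 0.94 × 0.87 × 0.11 × 0.71 = 0.010219
  legitimate marketing: 0.84 × 0.60 × 0.14 × 0.74 × 0.67 = 0.034984
Posterior odds = 0.010219 / 0.034984 ≈ 0.292.

0.292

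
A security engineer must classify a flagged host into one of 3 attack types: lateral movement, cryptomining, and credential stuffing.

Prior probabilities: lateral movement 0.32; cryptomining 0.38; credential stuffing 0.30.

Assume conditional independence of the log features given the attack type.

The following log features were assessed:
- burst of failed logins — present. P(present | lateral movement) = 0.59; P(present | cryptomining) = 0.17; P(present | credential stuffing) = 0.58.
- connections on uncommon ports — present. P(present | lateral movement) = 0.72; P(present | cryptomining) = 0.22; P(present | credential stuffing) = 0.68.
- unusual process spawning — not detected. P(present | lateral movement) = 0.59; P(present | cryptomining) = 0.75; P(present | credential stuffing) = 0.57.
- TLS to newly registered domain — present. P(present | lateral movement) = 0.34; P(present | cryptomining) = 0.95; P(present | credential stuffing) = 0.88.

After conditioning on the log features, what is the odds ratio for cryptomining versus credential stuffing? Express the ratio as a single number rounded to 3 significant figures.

0.0754

Unnormalized posterior weight (prior times the log feature likelihoods) for each of the two hypotheses (using 1 − P(present | H) for each absent log feature):
  cryptomining: 0.38 × 0.17 × 0.22 × (1 − 0.75) × 0.95 = 0.0033754
  credential stuffing: 0.30 × 0.58 × 0.68 × (1 − 0.57) × 0.88 = 0.044772
Posterior odds = 0.0033754 / 0.044772 ≈ 0.0754.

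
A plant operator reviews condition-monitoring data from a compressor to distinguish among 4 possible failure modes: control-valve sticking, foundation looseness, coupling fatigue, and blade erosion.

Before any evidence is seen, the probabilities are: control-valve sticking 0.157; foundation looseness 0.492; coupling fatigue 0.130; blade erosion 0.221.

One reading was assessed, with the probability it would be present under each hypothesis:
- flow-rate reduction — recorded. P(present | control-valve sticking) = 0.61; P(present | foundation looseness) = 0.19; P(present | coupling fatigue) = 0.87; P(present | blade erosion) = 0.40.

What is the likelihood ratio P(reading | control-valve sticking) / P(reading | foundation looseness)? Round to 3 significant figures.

Likelihood of this reading under each hypothesis:
  control-valve sticking: 0.61
  foundation looseness: 0.19
Bayes factor = 0.61 / 0.19 ≈ 3.21

3.21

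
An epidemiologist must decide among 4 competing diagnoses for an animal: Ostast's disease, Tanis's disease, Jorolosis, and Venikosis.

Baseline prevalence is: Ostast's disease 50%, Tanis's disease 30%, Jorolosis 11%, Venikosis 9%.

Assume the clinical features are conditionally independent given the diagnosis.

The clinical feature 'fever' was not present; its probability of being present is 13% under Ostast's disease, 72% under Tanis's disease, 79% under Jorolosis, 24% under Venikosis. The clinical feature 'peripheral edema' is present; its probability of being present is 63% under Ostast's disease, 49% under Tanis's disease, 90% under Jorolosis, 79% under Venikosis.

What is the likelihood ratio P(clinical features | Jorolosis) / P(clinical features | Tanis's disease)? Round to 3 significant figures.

1.38

The Bayes factor is the ratio of the joint likelihoods of the clinical feature pattern under the two hypotheses (using 1 − P(present | H) for each absent clinical feature).
  Jorolosis: (1 − 0.79) × 0.90 = 0.189
  Tanis's disease: (1 − 0.72) × 0.49 = 0.1372
Bayes factor = 0.189 / 0.1372 ≈ 1.38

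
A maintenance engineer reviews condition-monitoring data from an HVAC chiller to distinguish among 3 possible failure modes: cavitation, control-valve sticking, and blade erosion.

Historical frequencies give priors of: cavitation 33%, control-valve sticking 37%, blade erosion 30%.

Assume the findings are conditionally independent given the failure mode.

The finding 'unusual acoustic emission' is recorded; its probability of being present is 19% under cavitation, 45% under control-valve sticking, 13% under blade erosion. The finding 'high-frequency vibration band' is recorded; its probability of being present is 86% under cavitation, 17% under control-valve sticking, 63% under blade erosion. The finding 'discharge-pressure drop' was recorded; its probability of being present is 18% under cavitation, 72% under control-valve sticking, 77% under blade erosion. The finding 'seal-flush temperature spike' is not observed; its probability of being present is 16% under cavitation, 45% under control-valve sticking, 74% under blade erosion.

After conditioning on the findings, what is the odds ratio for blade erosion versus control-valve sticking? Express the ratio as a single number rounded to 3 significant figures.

Posterior odds equal prior odds times the likelihood ratio; only the two competing hypotheses matter (using 1 − P(present | H) for each absent finding).
  blade erosion: 0.30 × 0.13 × 0.63 × 0.77 × (1 − 0.74) = 0.0049189
  control-valve sticking: 0.37 × 0.45 × 0.17 × 0.72 × (1 − 0.45) = 0.011209
Odds(blade erosion : control-valve sticking) = 0.0049189 / 0.011209 ≈ 0.439.

0.439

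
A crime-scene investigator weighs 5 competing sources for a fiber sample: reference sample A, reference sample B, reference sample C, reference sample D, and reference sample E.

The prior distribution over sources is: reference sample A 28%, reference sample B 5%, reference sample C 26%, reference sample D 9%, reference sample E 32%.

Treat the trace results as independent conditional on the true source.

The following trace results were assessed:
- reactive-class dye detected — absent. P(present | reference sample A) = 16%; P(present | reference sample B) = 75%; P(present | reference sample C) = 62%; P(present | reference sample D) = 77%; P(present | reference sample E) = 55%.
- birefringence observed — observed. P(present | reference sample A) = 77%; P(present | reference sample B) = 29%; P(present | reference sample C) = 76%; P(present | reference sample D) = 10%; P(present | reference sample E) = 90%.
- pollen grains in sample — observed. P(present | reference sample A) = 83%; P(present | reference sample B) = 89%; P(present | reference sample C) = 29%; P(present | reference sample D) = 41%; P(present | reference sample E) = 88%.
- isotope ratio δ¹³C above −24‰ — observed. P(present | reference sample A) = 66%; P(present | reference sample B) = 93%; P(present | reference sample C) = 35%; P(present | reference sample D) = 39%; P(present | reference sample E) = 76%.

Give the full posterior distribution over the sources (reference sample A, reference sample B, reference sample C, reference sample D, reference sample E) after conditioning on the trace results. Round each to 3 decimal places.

0.504, 0.015, 0.039, 0.002, 0.440

By Bayes' rule with conditional independence, the unnormalized weight for each hypothesis is prior × ∏ likelihoods (using 1 − P(present | H) for each absent trace result):
  reference sample A: 0.28 × (1 − 0.16) × 0.77 × 0.83 × 0.66 = 0.099209
  reference sample B: 0.05 × (1 − 0.75) × 0.29 × 0.89 × 0.93 = 0.0030004
  reference sample C: 0.26 × (1 − 0.62) × 0.76 × 0.29 × 0.35 = 0.0076214
  reference sample D: 0.09 × (1 − 0.77) × 0.10 × 0.41 × 0.39 = 0.00033099
  reference sample E: 0.32 × (1 − 0.55) × 0.90 × 0.88 × 0.76 = 0.086676
Normalizing constant Z = 0.099209 + 0.0030004 + 0.0076214 + 0.00033099 + 0.086676 = 0.19684.
P(reference sample A | evidence) = 0.099209 / 0.19684 ≈ 0.504
P(reference sample B | evidence) = 0.0030004 / 0.19684 ≈ 0.015
P(reference sample C | evidence) = 0.0076214 / 0.19684 ≈ 0.039
P(reference sample D | evidence) = 0.00033099 / 0.19684 ≈ 0.002
P(reference sample E | evidence) = 0.086676 / 0.19684 ≈ 0.440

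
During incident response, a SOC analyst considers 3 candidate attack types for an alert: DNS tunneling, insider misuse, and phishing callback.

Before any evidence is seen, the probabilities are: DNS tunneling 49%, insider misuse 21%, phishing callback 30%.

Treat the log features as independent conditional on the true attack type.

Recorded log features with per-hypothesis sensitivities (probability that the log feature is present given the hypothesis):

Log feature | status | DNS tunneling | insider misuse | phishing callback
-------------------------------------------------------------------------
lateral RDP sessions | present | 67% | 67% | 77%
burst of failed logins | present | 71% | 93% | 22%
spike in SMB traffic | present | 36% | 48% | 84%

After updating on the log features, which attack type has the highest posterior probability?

DNS tunneling

Multiply each prior by the joint likelihood of the log feature pattern:
  DNS tunneling: 0.49 × 0.67 × 0.71 × 0.36 = 0.083913
  insider misuse: 0.21 × 0.67 × 0.93 × 0.48 = 0.062808
  phishing callback: 0.30 × 0.77 × 0.22 × 0.84 = 0.042689
Marginal likelihood of the evidence = 0.18941.
P(DNS tunneling | evidence) ≈ 0.083913 / 0.18941 ≈ 0.443
P(insider misuse | evidence) ≈ 0.062808 / 0.18941 ≈ 0.332
P(phishing callback | evidence) ≈ 0.042689 / 0.18941 ≈ 0.225
The largest is 0.443, so DNS tunneling is most probable.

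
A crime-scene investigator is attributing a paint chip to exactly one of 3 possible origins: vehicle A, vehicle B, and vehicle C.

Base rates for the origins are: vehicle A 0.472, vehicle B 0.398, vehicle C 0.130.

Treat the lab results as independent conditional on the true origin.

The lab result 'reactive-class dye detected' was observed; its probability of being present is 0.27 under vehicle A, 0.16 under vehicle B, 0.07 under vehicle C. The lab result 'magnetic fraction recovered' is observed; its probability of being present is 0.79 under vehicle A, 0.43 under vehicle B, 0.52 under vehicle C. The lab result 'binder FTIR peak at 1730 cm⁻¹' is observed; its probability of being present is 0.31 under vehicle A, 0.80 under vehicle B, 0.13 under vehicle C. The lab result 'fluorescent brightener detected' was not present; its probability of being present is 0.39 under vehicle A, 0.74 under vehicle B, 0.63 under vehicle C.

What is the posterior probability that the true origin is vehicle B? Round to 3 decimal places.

By Bayes' rule with conditional independence, the unnormalized weight for each hypothesis is prior × ∏ likelihoods (using 1 − P(present | H) for each absent lab result):
  vehicle A: 0.472 × 0.27 × 0.79 × 0.31 × (1 − 0.39) = 0.019038
  vehicle B: 0.398 × 0.16 × 0.43 × 0.80 × (1 − 0.74) = 0.0056955
  vehicle C: 0.130 × 0.07 × 0.52 × 0.13 × (1 − 0.63) = 0.00022761
Marginal likelihood of the evidence = 0.024961.
P(vehicle B | evidence) = 0.0056955 / 0.024961 ≈ 0.228.

0.228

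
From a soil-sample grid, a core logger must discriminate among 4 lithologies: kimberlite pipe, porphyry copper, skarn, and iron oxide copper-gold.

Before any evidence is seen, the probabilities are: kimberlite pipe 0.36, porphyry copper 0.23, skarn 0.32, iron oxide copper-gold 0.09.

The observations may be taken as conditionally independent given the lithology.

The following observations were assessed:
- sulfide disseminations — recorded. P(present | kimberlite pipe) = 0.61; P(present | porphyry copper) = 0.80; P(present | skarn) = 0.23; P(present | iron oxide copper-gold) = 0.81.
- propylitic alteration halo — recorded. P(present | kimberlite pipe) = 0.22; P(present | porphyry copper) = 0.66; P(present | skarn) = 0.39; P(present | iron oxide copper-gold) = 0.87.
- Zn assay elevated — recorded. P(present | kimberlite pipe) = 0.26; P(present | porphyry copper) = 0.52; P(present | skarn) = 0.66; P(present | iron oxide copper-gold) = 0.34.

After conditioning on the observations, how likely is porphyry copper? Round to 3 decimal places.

0.543

Multiply each prior by the joint likelihood of the evidence pattern:
  kimberlite pipe: 0.36 × 0.61 × 0.22 × 0.26 = 0.012561
  porphyry copper: 0.23 × 0.80 × 0.66 × 0.52 = 0.063149
  skarn: 0.32 × 0.23 × 0.39 × 0.66 = 0.018945
  iron oxide copper-gold: 0.09 × 0.81 × 0.87 × 0.34 = 0.021564
The unnormalized weights sum to 0.11622.
P(porphyry copper | evidence) = 0.063149 / 0.11622 ≈ 0.543.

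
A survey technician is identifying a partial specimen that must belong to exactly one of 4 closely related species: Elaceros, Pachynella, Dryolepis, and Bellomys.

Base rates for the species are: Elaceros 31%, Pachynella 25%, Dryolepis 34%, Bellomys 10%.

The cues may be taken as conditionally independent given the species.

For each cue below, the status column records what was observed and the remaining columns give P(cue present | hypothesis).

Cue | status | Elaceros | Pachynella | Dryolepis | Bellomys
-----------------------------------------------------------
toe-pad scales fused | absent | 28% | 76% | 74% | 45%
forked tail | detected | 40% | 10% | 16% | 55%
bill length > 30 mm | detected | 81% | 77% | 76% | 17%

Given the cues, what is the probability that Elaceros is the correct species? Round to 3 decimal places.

By Bayes' rule with conditional independence, the unnormalized weight for each hypothesis is prior × ∏ likelihoods (using 1 − P(present | H) for each absent cue):
  Elaceros: 0.31 × (1 − 0.28) × 0.40 × 0.81 = 0.072317
  Pachynella: 0.25 × (1 − 0.76) × 0.10 × 0.77 = 0.00462
  Dryolepis: 0.34 × (1 − 0.74) × 0.16 × 0.76 = 0.010749
  Bellomys: 0.10 × (1 − 0.45) × 0.55 × 0.17 = 0.0051425
Normalizing constant Z = 0.072317 + 0.00462 + 0.010749 + 0.0051425 = 0.092829.
P(Elaceros | evidence) = 0.072317 / 0.092829 ≈ 0.779.

0.779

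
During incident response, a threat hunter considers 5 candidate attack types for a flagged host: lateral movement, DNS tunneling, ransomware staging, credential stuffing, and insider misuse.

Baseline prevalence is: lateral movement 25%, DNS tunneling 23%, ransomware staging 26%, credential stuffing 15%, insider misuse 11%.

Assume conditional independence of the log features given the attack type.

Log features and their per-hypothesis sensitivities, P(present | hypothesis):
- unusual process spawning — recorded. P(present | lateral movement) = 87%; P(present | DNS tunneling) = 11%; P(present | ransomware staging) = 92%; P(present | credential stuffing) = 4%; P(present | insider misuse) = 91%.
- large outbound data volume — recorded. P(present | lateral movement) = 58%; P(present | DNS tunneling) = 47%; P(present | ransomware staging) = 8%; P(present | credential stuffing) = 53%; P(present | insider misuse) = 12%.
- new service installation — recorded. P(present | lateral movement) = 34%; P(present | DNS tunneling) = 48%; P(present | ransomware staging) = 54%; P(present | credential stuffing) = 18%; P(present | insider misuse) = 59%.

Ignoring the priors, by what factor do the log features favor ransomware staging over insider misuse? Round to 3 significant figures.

0.617

Joint likelihood of the log feature pattern under each hypothesis:
  ransomware staging: 0.92 × 0.08 × 0.54 = 0.039744
  insider misuse: 0.91 × 0.12 × 0.59 = 0.064428
Bayes factor = 0.039744 / 0.064428 ≈ 0.617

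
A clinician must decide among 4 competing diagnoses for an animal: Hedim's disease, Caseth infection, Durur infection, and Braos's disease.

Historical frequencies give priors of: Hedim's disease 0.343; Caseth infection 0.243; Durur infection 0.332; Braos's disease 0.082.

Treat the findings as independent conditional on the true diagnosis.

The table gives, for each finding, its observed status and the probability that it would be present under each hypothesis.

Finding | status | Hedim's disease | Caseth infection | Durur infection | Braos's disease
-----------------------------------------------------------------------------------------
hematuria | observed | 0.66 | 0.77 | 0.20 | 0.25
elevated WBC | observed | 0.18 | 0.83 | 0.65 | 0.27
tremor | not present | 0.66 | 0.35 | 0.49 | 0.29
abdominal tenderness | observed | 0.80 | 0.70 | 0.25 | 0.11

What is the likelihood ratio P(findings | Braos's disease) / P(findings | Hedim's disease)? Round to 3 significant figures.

The Bayes factor is the ratio of the joint likelihoods of the evidence pattern under the two hypotheses (using 1 − P(present | H) for each absent finding).
  Braos's disease: 0.25 × 0.27 × (1 − 0.29) × 0.11 = 0.0052718
  Hedim's disease: 0.66 × 0.18 × (1 − 0.66) × 0.80 = 0.032314
Bayes factor = 0.0052718 / 0.032314 ≈ 0.163

0.163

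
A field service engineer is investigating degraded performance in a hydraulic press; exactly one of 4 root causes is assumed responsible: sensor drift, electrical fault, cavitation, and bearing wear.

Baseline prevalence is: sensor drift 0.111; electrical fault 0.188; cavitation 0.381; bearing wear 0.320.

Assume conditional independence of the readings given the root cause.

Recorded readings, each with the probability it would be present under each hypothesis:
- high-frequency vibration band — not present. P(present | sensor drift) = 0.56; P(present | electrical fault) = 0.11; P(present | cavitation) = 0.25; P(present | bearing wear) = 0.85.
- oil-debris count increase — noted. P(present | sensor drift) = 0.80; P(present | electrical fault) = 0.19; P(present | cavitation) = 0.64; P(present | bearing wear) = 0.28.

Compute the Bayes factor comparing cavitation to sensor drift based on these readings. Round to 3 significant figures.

1.36

Take the product of per-reading likelihoods under each hypothesis (using 1 − P(present | H) for each absent reading), then divide.
  cavitation: (1 − 0.25) × 0.64 = 0.48
  sensor drift: (1 − 0.56) × 0.80 = 0.352
Bayes factor = 0.48 / 0.352 ≈ 1.36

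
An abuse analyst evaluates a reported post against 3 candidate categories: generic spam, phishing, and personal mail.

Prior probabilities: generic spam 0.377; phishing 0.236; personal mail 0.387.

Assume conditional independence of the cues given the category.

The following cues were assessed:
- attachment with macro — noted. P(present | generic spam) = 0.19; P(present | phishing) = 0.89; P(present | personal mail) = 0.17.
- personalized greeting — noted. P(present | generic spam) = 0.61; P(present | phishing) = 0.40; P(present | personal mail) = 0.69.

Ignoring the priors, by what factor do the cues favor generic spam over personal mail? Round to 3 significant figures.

The Bayes factor is the ratio of the joint likelihoods of the cue pattern under the two hypotheses.
  generic spam: 0.19 × 0.61 = 0.1159
  personal mail: 0.17 × 0.69 = 0.1173
Bayes factor = 0.1159 / 0.1173 ≈ 0.988

0.988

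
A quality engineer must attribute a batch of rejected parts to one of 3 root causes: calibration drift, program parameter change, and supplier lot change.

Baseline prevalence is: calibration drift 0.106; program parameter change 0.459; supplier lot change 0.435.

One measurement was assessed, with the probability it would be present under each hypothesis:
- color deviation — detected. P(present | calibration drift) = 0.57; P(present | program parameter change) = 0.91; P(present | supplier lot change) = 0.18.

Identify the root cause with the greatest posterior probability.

program parameter change

For each hypothesis, the unnormalized posterior weight is prior × likelihood:
  calibration drift: 0.106 × 0.57 = 0.06042
  program parameter change: 0.459 × 0.91 = 0.41769
  supplier lot change: 0.435 × 0.18 = 0.0783
Normalizing constant Z = 0.06042 + 0.41769 + 0.0783 = 0.55641.
P(calibration drift | evidence) ≈ 0.06042 / 0.55641 ≈ 0.109
P(program parameter change | evidence) ≈ 0.41769 / 0.55641 ≈ 0.751
P(supplier lot change | evidence) ≈ 0.0783 / 0.55641 ≈ 0.141
The largest is 0.751, so program parameter change is most probable.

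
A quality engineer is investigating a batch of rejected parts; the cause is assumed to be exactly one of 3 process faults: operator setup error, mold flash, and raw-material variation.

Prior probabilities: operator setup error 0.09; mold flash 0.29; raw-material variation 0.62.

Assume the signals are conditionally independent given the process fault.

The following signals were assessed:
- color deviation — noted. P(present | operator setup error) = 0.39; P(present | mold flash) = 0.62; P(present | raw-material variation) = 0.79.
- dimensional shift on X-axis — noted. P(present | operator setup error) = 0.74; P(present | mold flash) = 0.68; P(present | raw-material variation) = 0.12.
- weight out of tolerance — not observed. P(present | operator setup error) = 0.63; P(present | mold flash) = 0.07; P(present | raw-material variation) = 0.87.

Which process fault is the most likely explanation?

mold flash

By Bayes' rule with conditional independence, the unnormalized weight for each hypothesis is prior × ∏ likelihoods (using 1 − P(present | H) for each absent signal):
  operator setup error: 0.09 × 0.39 × 0.74 × (1 − 0.63) = 0.0096104
  mold flash: 0.29 × 0.62 × 0.68 × (1 − 0.07) = 0.11371
  raw-material variation: 0.62 × 0.79 × 0.12 × (1 − 0.87) = 0.0076409
Marginal likelihood of the evidence = 0.13096.
P(operator setup error | evidence) ≈ 0.0096104 / 0.13096 ≈ 0.073
P(mold flash | evidence) ≈ 0.11371 / 0.13096 ≈ 0.868
P(raw-material variation | evidence) ≈ 0.0076409 / 0.13096 ≈ 0.058
The largest is 0.868, so mold flash is most probable.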